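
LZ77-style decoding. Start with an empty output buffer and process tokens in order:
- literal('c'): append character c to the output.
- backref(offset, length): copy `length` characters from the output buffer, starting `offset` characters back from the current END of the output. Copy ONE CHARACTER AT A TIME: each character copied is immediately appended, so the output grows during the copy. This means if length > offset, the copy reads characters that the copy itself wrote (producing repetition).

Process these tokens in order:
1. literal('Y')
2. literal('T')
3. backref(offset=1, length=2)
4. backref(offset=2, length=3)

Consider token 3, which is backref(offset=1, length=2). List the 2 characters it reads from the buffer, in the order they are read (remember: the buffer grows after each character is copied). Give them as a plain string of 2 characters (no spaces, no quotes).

Token 1: literal('Y'). Output: "Y"
Token 2: literal('T'). Output: "YT"
Token 3: backref(off=1, len=2). Buffer before: "YT" (len 2)
  byte 1: read out[1]='T', append. Buffer now: "YTT"
  byte 2: read out[2]='T', append. Buffer now: "YTTT"

Answer: TT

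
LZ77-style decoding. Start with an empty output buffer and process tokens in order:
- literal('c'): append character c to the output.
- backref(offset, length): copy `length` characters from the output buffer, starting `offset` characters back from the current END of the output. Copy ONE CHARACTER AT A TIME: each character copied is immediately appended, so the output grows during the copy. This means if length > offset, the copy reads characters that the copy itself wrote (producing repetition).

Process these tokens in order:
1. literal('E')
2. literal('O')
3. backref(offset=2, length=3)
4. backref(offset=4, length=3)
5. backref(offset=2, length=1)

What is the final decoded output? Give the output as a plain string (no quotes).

Answer: EOEOEOEOE

Derivation:
Token 1: literal('E'). Output: "E"
Token 2: literal('O'). Output: "EO"
Token 3: backref(off=2, len=3) (overlapping!). Copied 'EOE' from pos 0. Output: "EOEOE"
Token 4: backref(off=4, len=3). Copied 'OEO' from pos 1. Output: "EOEOEOEO"
Token 5: backref(off=2, len=1). Copied 'E' from pos 6. Output: "EOEOEOEOE"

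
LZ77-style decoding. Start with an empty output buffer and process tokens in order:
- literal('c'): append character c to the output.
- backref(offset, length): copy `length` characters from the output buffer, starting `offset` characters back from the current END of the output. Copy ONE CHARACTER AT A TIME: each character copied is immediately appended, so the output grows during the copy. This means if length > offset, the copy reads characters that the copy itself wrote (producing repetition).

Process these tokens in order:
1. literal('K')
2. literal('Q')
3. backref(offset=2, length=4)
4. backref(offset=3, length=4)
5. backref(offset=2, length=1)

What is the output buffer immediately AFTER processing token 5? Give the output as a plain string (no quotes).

Token 1: literal('K'). Output: "K"
Token 2: literal('Q'). Output: "KQ"
Token 3: backref(off=2, len=4) (overlapping!). Copied 'KQKQ' from pos 0. Output: "KQKQKQ"
Token 4: backref(off=3, len=4) (overlapping!). Copied 'QKQQ' from pos 3. Output: "KQKQKQQKQQ"
Token 5: backref(off=2, len=1). Copied 'Q' from pos 8. Output: "KQKQKQQKQQQ"

Answer: KQKQKQQKQQQ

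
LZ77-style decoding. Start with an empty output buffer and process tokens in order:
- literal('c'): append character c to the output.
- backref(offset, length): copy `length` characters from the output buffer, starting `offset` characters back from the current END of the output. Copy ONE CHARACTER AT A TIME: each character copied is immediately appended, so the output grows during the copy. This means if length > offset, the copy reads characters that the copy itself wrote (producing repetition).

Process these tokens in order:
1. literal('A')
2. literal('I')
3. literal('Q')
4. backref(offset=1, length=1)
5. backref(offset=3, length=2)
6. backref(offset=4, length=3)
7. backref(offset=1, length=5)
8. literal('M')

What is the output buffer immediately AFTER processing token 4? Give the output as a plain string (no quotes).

Token 1: literal('A'). Output: "A"
Token 2: literal('I'). Output: "AI"
Token 3: literal('Q'). Output: "AIQ"
Token 4: backref(off=1, len=1). Copied 'Q' from pos 2. Output: "AIQQ"

Answer: AIQQ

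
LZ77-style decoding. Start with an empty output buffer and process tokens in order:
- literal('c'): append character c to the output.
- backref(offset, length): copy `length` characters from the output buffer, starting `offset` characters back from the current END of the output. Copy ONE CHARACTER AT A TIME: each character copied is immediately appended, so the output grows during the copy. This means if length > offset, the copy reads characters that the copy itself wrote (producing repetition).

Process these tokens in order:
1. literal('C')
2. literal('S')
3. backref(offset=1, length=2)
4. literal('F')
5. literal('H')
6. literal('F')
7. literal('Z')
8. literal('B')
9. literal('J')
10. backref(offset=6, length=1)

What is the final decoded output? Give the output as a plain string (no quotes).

Token 1: literal('C'). Output: "C"
Token 2: literal('S'). Output: "CS"
Token 3: backref(off=1, len=2) (overlapping!). Copied 'SS' from pos 1. Output: "CSSS"
Token 4: literal('F'). Output: "CSSSF"
Token 5: literal('H'). Output: "CSSSFH"
Token 6: literal('F'). Output: "CSSSFHF"
Token 7: literal('Z'). Output: "CSSSFHFZ"
Token 8: literal('B'). Output: "CSSSFHFZB"
Token 9: literal('J'). Output: "CSSSFHFZBJ"
Token 10: backref(off=6, len=1). Copied 'F' from pos 4. Output: "CSSSFHFZBJF"

Answer: CSSSFHFZBJF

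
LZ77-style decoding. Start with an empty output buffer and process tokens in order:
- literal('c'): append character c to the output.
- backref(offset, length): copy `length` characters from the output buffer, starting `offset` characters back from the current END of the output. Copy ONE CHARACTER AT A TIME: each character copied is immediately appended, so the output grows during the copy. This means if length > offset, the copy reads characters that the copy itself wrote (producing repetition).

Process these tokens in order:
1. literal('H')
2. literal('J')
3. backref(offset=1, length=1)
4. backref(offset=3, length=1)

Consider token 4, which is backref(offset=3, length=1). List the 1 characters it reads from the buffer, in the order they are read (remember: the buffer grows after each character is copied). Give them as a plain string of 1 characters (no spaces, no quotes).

Answer: H

Derivation:
Token 1: literal('H'). Output: "H"
Token 2: literal('J'). Output: "HJ"
Token 3: backref(off=1, len=1). Copied 'J' from pos 1. Output: "HJJ"
Token 4: backref(off=3, len=1). Buffer before: "HJJ" (len 3)
  byte 1: read out[0]='H', append. Buffer now: "HJJH"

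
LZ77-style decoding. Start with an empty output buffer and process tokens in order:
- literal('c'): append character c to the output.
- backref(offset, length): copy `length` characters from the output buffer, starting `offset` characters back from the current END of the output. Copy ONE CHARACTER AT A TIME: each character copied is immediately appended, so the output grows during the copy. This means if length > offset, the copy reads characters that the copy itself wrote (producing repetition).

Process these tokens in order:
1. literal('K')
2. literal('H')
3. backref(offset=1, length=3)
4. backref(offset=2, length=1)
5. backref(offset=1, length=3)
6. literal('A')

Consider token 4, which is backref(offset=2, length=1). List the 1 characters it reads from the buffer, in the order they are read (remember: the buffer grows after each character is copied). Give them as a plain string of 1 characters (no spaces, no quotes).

Token 1: literal('K'). Output: "K"
Token 2: literal('H'). Output: "KH"
Token 3: backref(off=1, len=3) (overlapping!). Copied 'HHH' from pos 1. Output: "KHHHH"
Token 4: backref(off=2, len=1). Buffer before: "KHHHH" (len 5)
  byte 1: read out[3]='H', append. Buffer now: "KHHHHH"

Answer: H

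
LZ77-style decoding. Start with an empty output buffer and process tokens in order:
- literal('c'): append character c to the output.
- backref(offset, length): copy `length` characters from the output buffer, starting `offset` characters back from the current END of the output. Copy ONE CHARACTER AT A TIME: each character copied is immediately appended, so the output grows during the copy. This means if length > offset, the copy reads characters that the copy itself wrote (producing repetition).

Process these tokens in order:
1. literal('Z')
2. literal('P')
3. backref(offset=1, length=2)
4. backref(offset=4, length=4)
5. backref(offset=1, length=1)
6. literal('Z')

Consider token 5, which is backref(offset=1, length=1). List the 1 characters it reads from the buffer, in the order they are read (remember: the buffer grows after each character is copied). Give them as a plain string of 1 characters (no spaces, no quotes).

Answer: P

Derivation:
Token 1: literal('Z'). Output: "Z"
Token 2: literal('P'). Output: "ZP"
Token 3: backref(off=1, len=2) (overlapping!). Copied 'PP' from pos 1. Output: "ZPPP"
Token 4: backref(off=4, len=4). Copied 'ZPPP' from pos 0. Output: "ZPPPZPPP"
Token 5: backref(off=1, len=1). Buffer before: "ZPPPZPPP" (len 8)
  byte 1: read out[7]='P', append. Buffer now: "ZPPPZPPPP"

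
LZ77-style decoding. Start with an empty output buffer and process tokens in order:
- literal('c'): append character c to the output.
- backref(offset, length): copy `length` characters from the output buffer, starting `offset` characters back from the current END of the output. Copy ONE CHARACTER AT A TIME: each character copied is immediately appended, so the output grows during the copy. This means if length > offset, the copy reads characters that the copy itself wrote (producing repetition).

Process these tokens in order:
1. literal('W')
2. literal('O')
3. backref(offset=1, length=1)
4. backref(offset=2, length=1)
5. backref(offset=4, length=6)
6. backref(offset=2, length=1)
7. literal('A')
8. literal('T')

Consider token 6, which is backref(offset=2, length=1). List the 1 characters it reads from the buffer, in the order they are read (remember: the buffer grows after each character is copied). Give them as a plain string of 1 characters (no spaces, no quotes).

Answer: W

Derivation:
Token 1: literal('W'). Output: "W"
Token 2: literal('O'). Output: "WO"
Token 3: backref(off=1, len=1). Copied 'O' from pos 1. Output: "WOO"
Token 4: backref(off=2, len=1). Copied 'O' from pos 1. Output: "WOOO"
Token 5: backref(off=4, len=6) (overlapping!). Copied 'WOOOWO' from pos 0. Output: "WOOOWOOOWO"
Token 6: backref(off=2, len=1). Buffer before: "WOOOWOOOWO" (len 10)
  byte 1: read out[8]='W', append. Buffer now: "WOOOWOOOWOW"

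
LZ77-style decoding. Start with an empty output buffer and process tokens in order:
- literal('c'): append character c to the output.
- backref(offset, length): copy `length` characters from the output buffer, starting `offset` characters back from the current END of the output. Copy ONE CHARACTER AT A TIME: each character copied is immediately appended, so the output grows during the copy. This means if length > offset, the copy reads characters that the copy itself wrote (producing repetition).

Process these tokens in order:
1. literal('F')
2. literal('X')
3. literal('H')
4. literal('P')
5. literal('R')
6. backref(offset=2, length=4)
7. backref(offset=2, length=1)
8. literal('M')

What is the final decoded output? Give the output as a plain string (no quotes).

Token 1: literal('F'). Output: "F"
Token 2: literal('X'). Output: "FX"
Token 3: literal('H'). Output: "FXH"
Token 4: literal('P'). Output: "FXHP"
Token 5: literal('R'). Output: "FXHPR"
Token 6: backref(off=2, len=4) (overlapping!). Copied 'PRPR' from pos 3. Output: "FXHPRPRPR"
Token 7: backref(off=2, len=1). Copied 'P' from pos 7. Output: "FXHPRPRPRP"
Token 8: literal('M'). Output: "FXHPRPRPRPM"

Answer: FXHPRPRPRPM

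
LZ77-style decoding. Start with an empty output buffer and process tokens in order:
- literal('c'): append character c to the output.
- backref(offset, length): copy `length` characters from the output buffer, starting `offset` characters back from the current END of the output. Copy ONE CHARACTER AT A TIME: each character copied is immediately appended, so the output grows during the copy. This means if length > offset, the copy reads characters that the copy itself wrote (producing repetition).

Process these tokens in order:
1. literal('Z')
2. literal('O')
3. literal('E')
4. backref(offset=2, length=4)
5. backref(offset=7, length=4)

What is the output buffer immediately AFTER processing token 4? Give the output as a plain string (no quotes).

Answer: ZOEOEOE

Derivation:
Token 1: literal('Z'). Output: "Z"
Token 2: literal('O'). Output: "ZO"
Token 3: literal('E'). Output: "ZOE"
Token 4: backref(off=2, len=4) (overlapping!). Copied 'OEOE' from pos 1. Output: "ZOEOEOE"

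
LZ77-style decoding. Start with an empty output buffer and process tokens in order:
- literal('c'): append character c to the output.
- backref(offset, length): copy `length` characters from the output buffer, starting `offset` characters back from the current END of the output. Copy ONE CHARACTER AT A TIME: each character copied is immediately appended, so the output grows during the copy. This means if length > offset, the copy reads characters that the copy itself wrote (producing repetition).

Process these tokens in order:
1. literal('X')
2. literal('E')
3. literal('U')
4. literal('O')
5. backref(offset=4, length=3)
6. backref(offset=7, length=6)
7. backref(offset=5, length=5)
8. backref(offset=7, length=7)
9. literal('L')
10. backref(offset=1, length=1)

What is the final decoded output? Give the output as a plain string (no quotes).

Token 1: literal('X'). Output: "X"
Token 2: literal('E'). Output: "XE"
Token 3: literal('U'). Output: "XEU"
Token 4: literal('O'). Output: "XEUO"
Token 5: backref(off=4, len=3). Copied 'XEU' from pos 0. Output: "XEUOXEU"
Token 6: backref(off=7, len=6). Copied 'XEUOXE' from pos 0. Output: "XEUOXEUXEUOXE"
Token 7: backref(off=5, len=5). Copied 'EUOXE' from pos 8. Output: "XEUOXEUXEUOXEEUOXE"
Token 8: backref(off=7, len=7). Copied 'XEEUOXE' from pos 11. Output: "XEUOXEUXEUOXEEUOXEXEEUOXE"
Token 9: literal('L'). Output: "XEUOXEUXEUOXEEUOXEXEEUOXEL"
Token 10: backref(off=1, len=1). Copied 'L' from pos 25. Output: "XEUOXEUXEUOXEEUOXEXEEUOXELL"

Answer: XEUOXEUXEUOXEEUOXEXEEUOXELL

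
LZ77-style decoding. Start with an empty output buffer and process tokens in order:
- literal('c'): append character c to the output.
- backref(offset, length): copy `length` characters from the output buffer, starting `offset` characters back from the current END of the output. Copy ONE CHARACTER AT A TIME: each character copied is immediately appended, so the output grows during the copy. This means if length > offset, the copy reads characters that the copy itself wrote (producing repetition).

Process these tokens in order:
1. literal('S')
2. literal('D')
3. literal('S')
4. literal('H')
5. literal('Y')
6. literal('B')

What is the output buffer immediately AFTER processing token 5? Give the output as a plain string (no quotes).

Answer: SDSHY

Derivation:
Token 1: literal('S'). Output: "S"
Token 2: literal('D'). Output: "SD"
Token 3: literal('S'). Output: "SDS"
Token 4: literal('H'). Output: "SDSH"
Token 5: literal('Y'). Output: "SDSHY"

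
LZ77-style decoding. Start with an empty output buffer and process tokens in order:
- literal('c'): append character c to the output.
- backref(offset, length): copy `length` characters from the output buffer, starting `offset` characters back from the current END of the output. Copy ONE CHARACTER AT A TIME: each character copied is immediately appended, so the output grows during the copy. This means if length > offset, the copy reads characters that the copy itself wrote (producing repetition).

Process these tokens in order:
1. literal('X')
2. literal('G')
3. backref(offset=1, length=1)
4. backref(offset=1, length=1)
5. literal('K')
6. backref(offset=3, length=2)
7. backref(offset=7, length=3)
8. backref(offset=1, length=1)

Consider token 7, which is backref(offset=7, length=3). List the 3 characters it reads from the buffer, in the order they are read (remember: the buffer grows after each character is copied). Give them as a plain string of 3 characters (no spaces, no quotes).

Answer: XGG

Derivation:
Token 1: literal('X'). Output: "X"
Token 2: literal('G'). Output: "XG"
Token 3: backref(off=1, len=1). Copied 'G' from pos 1. Output: "XGG"
Token 4: backref(off=1, len=1). Copied 'G' from pos 2. Output: "XGGG"
Token 5: literal('K'). Output: "XGGGK"
Token 6: backref(off=3, len=2). Copied 'GG' from pos 2. Output: "XGGGKGG"
Token 7: backref(off=7, len=3). Buffer before: "XGGGKGG" (len 7)
  byte 1: read out[0]='X', append. Buffer now: "XGGGKGGX"
  byte 2: read out[1]='G', append. Buffer now: "XGGGKGGXG"
  byte 3: read out[2]='G', append. Buffer now: "XGGGKGGXGG"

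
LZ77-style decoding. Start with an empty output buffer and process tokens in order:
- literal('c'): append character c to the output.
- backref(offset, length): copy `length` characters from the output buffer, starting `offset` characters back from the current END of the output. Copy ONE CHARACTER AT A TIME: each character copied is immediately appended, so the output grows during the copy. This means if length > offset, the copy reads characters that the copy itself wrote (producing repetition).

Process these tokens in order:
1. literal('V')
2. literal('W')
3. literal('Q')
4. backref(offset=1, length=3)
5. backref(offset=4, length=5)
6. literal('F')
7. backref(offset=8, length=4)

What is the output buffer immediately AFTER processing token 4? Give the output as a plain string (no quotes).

Answer: VWQQQQ

Derivation:
Token 1: literal('V'). Output: "V"
Token 2: literal('W'). Output: "VW"
Token 3: literal('Q'). Output: "VWQ"
Token 4: backref(off=1, len=3) (overlapping!). Copied 'QQQ' from pos 2. Output: "VWQQQQ"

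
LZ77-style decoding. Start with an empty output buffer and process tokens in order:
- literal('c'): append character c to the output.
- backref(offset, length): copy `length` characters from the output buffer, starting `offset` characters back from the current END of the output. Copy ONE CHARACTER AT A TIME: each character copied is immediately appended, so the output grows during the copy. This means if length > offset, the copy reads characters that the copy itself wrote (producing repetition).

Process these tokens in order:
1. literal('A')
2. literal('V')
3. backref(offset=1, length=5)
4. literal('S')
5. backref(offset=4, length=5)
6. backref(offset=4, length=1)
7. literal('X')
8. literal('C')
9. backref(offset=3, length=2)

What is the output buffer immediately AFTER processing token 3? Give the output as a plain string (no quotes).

Answer: AVVVVVV

Derivation:
Token 1: literal('A'). Output: "A"
Token 2: literal('V'). Output: "AV"
Token 3: backref(off=1, len=5) (overlapping!). Copied 'VVVVV' from pos 1. Output: "AVVVVVV"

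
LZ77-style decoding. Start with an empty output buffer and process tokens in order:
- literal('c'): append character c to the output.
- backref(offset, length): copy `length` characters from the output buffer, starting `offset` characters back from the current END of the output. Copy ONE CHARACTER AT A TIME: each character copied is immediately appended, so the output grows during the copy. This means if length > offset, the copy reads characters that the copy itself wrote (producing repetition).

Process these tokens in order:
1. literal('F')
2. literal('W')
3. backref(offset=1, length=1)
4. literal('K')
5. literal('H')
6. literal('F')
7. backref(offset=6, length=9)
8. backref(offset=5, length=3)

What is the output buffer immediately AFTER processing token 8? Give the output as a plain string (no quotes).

Answer: FWWKHFFWWKHFFWWHFF

Derivation:
Token 1: literal('F'). Output: "F"
Token 2: literal('W'). Output: "FW"
Token 3: backref(off=1, len=1). Copied 'W' from pos 1. Output: "FWW"
Token 4: literal('K'). Output: "FWWK"
Token 5: literal('H'). Output: "FWWKH"
Token 6: literal('F'). Output: "FWWKHF"
Token 7: backref(off=6, len=9) (overlapping!). Copied 'FWWKHFFWW' from pos 0. Output: "FWWKHFFWWKHFFWW"
Token 8: backref(off=5, len=3). Copied 'HFF' from pos 10. Output: "FWWKHFFWWKHFFWWHFF"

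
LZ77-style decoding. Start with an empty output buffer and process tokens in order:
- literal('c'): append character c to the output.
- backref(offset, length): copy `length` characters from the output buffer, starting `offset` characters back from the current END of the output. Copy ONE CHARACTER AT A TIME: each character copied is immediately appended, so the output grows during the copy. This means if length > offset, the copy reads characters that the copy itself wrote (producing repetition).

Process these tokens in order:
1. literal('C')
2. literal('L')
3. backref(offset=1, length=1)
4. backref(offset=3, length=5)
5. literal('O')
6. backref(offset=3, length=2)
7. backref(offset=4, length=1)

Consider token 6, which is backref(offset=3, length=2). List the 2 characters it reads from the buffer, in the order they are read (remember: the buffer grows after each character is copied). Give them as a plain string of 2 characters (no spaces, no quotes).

Token 1: literal('C'). Output: "C"
Token 2: literal('L'). Output: "CL"
Token 3: backref(off=1, len=1). Copied 'L' from pos 1. Output: "CLL"
Token 4: backref(off=3, len=5) (overlapping!). Copied 'CLLCL' from pos 0. Output: "CLLCLLCL"
Token 5: literal('O'). Output: "CLLCLLCLO"
Token 6: backref(off=3, len=2). Buffer before: "CLLCLLCLO" (len 9)
  byte 1: read out[6]='C', append. Buffer now: "CLLCLLCLOC"
  byte 2: read out[7]='L', append. Buffer now: "CLLCLLCLOCL"

Answer: CL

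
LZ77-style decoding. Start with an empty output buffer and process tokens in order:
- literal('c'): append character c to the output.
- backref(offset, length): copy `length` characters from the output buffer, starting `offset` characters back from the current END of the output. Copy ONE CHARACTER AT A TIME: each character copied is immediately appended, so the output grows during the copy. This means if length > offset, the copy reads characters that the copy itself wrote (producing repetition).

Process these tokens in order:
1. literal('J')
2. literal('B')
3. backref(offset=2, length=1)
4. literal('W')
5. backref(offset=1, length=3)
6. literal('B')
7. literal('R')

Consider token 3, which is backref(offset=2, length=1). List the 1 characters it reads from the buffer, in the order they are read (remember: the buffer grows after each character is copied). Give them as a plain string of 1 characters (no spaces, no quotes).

Answer: J

Derivation:
Token 1: literal('J'). Output: "J"
Token 2: literal('B'). Output: "JB"
Token 3: backref(off=2, len=1). Buffer before: "JB" (len 2)
  byte 1: read out[0]='J', append. Buffer now: "JBJ"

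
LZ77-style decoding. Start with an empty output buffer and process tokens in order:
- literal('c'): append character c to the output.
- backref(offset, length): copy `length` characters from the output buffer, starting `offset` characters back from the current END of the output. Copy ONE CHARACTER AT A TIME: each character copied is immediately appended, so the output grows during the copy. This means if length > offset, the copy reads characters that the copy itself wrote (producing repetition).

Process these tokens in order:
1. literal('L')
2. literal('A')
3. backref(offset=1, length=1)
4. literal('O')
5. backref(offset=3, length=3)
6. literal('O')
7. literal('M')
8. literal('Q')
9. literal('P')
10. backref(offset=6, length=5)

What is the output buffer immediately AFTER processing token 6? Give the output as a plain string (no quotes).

Answer: LAAOAAOO

Derivation:
Token 1: literal('L'). Output: "L"
Token 2: literal('A'). Output: "LA"
Token 3: backref(off=1, len=1). Copied 'A' from pos 1. Output: "LAA"
Token 4: literal('O'). Output: "LAAO"
Token 5: backref(off=3, len=3). Copied 'AAO' from pos 1. Output: "LAAOAAO"
Token 6: literal('O'). Output: "LAAOAAOO"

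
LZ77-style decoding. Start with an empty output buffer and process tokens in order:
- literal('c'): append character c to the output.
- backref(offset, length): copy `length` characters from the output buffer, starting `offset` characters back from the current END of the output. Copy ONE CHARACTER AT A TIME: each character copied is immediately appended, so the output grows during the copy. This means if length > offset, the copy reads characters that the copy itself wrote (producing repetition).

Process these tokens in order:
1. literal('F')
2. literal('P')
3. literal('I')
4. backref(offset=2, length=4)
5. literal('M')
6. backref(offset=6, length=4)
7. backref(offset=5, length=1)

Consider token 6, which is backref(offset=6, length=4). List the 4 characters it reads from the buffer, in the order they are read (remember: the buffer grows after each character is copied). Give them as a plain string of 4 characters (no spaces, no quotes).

Token 1: literal('F'). Output: "F"
Token 2: literal('P'). Output: "FP"
Token 3: literal('I'). Output: "FPI"
Token 4: backref(off=2, len=4) (overlapping!). Copied 'PIPI' from pos 1. Output: "FPIPIPI"
Token 5: literal('M'). Output: "FPIPIPIM"
Token 6: backref(off=6, len=4). Buffer before: "FPIPIPIM" (len 8)
  byte 1: read out[2]='I', append. Buffer now: "FPIPIPIMI"
  byte 2: read out[3]='P', append. Buffer now: "FPIPIPIMIP"
  byte 3: read out[4]='I', append. Buffer now: "FPIPIPIMIPI"
  byte 4: read out[5]='P', append. Buffer now: "FPIPIPIMIPIP"

Answer: IPIP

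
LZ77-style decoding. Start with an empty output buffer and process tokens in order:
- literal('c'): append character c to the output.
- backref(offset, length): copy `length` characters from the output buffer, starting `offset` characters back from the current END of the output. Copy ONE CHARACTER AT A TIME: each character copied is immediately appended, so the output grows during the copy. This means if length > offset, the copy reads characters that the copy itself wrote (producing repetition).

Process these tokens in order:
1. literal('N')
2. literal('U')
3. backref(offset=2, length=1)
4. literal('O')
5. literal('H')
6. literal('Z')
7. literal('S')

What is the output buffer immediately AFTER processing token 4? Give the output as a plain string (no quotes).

Answer: NUNO

Derivation:
Token 1: literal('N'). Output: "N"
Token 2: literal('U'). Output: "NU"
Token 3: backref(off=2, len=1). Copied 'N' from pos 0. Output: "NUN"
Token 4: literal('O'). Output: "NUNO"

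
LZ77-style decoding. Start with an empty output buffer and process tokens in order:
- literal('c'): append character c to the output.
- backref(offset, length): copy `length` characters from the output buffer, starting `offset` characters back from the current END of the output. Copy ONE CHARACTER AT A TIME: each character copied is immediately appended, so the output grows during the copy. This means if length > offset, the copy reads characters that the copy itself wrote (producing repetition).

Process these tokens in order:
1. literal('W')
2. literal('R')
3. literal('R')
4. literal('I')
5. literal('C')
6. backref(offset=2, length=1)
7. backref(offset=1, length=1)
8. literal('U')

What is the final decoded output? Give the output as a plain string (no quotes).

Answer: WRRICIIU

Derivation:
Token 1: literal('W'). Output: "W"
Token 2: literal('R'). Output: "WR"
Token 3: literal('R'). Output: "WRR"
Token 4: literal('I'). Output: "WRRI"
Token 5: literal('C'). Output: "WRRIC"
Token 6: backref(off=2, len=1). Copied 'I' from pos 3. Output: "WRRICI"
Token 7: backref(off=1, len=1). Copied 'I' from pos 5. Output: "WRRICII"
Token 8: literal('U'). Output: "WRRICIIU"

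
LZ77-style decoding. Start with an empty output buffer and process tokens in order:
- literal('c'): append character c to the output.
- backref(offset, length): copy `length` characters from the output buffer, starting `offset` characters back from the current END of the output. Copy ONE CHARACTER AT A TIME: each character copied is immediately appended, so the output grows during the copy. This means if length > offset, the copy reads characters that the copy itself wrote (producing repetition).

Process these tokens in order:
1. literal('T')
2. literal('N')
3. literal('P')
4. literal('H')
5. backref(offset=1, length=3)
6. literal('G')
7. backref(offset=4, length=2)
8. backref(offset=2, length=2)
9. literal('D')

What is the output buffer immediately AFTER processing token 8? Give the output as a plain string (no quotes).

Answer: TNPHHHHGHHHH

Derivation:
Token 1: literal('T'). Output: "T"
Token 2: literal('N'). Output: "TN"
Token 3: literal('P'). Output: "TNP"
Token 4: literal('H'). Output: "TNPH"
Token 5: backref(off=1, len=3) (overlapping!). Copied 'HHH' from pos 3. Output: "TNPHHHH"
Token 6: literal('G'). Output: "TNPHHHHG"
Token 7: backref(off=4, len=2). Copied 'HH' from pos 4. Output: "TNPHHHHGHH"
Token 8: backref(off=2, len=2). Copied 'HH' from pos 8. Output: "TNPHHHHGHHHH"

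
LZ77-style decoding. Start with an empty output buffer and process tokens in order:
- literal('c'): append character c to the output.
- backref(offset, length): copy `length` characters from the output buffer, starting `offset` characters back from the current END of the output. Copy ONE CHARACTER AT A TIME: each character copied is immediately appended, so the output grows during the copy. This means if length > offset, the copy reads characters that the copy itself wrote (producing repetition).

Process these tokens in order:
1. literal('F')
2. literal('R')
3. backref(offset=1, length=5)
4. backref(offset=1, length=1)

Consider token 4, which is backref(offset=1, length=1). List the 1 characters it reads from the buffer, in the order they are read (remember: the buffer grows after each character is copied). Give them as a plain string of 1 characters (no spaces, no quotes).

Answer: R

Derivation:
Token 1: literal('F'). Output: "F"
Token 2: literal('R'). Output: "FR"
Token 3: backref(off=1, len=5) (overlapping!). Copied 'RRRRR' from pos 1. Output: "FRRRRRR"
Token 4: backref(off=1, len=1). Buffer before: "FRRRRRR" (len 7)
  byte 1: read out[6]='R', append. Buffer now: "FRRRRRRR"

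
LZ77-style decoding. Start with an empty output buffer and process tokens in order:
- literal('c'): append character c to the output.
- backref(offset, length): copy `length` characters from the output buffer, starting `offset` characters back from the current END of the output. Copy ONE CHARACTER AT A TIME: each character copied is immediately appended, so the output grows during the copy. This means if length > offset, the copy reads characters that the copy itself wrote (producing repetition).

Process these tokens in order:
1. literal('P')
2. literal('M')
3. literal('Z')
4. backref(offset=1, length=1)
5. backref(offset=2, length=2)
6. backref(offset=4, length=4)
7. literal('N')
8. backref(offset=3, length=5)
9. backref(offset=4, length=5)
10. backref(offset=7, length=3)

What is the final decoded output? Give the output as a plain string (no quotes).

Answer: PMZZZZZZZZNZZNZZZNZZZZZZ

Derivation:
Token 1: literal('P'). Output: "P"
Token 2: literal('M'). Output: "PM"
Token 3: literal('Z'). Output: "PMZ"
Token 4: backref(off=1, len=1). Copied 'Z' from pos 2. Output: "PMZZ"
Token 5: backref(off=2, len=2). Copied 'ZZ' from pos 2. Output: "PMZZZZ"
Token 6: backref(off=4, len=4). Copied 'ZZZZ' from pos 2. Output: "PMZZZZZZZZ"
Token 7: literal('N'). Output: "PMZZZZZZZZN"
Token 8: backref(off=3, len=5) (overlapping!). Copied 'ZZNZZ' from pos 8. Output: "PMZZZZZZZZNZZNZZ"
Token 9: backref(off=4, len=5) (overlapping!). Copied 'ZNZZZ' from pos 12. Output: "PMZZZZZZZZNZZNZZZNZZZ"
Token 10: backref(off=7, len=3). Copied 'ZZZ' from pos 14. Output: "PMZZZZZZZZNZZNZZZNZZZZZZ"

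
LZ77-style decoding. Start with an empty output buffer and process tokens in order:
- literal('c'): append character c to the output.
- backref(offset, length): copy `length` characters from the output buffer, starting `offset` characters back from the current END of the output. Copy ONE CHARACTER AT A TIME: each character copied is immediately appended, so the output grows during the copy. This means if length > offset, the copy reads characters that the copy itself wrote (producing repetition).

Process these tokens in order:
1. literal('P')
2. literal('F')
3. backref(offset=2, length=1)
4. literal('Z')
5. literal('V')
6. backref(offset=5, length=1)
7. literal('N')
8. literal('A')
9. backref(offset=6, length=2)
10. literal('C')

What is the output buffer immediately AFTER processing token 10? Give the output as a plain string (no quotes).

Token 1: literal('P'). Output: "P"
Token 2: literal('F'). Output: "PF"
Token 3: backref(off=2, len=1). Copied 'P' from pos 0. Output: "PFP"
Token 4: literal('Z'). Output: "PFPZ"
Token 5: literal('V'). Output: "PFPZV"
Token 6: backref(off=5, len=1). Copied 'P' from pos 0. Output: "PFPZVP"
Token 7: literal('N'). Output: "PFPZVPN"
Token 8: literal('A'). Output: "PFPZVPNA"
Token 9: backref(off=6, len=2). Copied 'PZ' from pos 2. Output: "PFPZVPNAPZ"
Token 10: literal('C'). Output: "PFPZVPNAPZC"

Answer: PFPZVPNAPZC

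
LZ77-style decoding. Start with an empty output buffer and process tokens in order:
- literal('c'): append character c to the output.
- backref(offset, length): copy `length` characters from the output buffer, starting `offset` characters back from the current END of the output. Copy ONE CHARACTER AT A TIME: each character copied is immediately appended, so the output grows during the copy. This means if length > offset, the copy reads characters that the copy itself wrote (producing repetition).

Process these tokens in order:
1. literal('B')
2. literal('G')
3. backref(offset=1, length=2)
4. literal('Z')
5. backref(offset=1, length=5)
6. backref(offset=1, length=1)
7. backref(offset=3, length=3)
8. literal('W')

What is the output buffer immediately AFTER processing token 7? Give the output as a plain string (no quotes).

Token 1: literal('B'). Output: "B"
Token 2: literal('G'). Output: "BG"
Token 3: backref(off=1, len=2) (overlapping!). Copied 'GG' from pos 1. Output: "BGGG"
Token 4: literal('Z'). Output: "BGGGZ"
Token 5: backref(off=1, len=5) (overlapping!). Copied 'ZZZZZ' from pos 4. Output: "BGGGZZZZZZ"
Token 6: backref(off=1, len=1). Copied 'Z' from pos 9. Output: "BGGGZZZZZZZ"
Token 7: backref(off=3, len=3). Copied 'ZZZ' from pos 8. Output: "BGGGZZZZZZZZZZ"

Answer: BGGGZZZZZZZZZZ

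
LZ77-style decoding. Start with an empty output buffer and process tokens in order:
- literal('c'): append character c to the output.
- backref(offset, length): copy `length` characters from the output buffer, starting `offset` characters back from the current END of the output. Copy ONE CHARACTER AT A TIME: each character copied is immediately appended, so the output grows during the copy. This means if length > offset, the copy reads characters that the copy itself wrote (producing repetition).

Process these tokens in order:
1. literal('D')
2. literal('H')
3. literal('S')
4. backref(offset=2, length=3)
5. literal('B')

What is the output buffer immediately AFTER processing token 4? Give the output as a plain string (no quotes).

Token 1: literal('D'). Output: "D"
Token 2: literal('H'). Output: "DH"
Token 3: literal('S'). Output: "DHS"
Token 4: backref(off=2, len=3) (overlapping!). Copied 'HSH' from pos 1. Output: "DHSHSH"

Answer: DHSHSH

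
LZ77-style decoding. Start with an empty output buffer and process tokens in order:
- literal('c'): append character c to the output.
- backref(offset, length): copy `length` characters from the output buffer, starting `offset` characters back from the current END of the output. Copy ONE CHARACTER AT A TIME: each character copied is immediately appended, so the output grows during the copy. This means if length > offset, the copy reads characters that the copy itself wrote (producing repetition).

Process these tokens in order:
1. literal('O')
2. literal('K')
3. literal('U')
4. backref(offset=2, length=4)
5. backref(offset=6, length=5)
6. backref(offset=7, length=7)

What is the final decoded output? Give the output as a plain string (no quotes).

Token 1: literal('O'). Output: "O"
Token 2: literal('K'). Output: "OK"
Token 3: literal('U'). Output: "OKU"
Token 4: backref(off=2, len=4) (overlapping!). Copied 'KUKU' from pos 1. Output: "OKUKUKU"
Token 5: backref(off=6, len=5). Copied 'KUKUK' from pos 1. Output: "OKUKUKUKUKUK"
Token 6: backref(off=7, len=7). Copied 'KUKUKUK' from pos 5. Output: "OKUKUKUKUKUKKUKUKUK"

Answer: OKUKUKUKUKUKKUKUKUK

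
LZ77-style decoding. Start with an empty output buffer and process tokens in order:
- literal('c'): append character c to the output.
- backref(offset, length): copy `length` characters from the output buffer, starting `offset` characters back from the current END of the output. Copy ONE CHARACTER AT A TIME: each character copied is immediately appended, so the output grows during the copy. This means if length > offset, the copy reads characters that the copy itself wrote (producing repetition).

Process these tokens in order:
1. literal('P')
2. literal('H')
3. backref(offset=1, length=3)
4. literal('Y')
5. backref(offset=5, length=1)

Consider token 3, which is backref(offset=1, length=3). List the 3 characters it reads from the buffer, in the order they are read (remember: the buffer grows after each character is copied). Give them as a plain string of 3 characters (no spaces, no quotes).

Answer: HHH

Derivation:
Token 1: literal('P'). Output: "P"
Token 2: literal('H'). Output: "PH"
Token 3: backref(off=1, len=3). Buffer before: "PH" (len 2)
  byte 1: read out[1]='H', append. Buffer now: "PHH"
  byte 2: read out[2]='H', append. Buffer now: "PHHH"
  byte 3: read out[3]='H', append. Buffer now: "PHHHH"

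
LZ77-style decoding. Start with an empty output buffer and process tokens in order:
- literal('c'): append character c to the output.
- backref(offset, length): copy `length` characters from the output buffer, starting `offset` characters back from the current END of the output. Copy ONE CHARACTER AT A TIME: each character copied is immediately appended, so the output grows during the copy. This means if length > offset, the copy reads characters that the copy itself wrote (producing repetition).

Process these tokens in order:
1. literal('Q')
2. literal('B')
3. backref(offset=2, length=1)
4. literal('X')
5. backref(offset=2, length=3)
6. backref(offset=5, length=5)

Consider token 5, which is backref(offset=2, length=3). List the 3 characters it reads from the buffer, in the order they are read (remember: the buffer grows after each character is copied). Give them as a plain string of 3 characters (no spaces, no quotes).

Answer: QXQ

Derivation:
Token 1: literal('Q'). Output: "Q"
Token 2: literal('B'). Output: "QB"
Token 3: backref(off=2, len=1). Copied 'Q' from pos 0. Output: "QBQ"
Token 4: literal('X'). Output: "QBQX"
Token 5: backref(off=2, len=3). Buffer before: "QBQX" (len 4)
  byte 1: read out[2]='Q', append. Buffer now: "QBQXQ"
  byte 2: read out[3]='X', append. Buffer now: "QBQXQX"
  byte 3: read out[4]='Q', append. Buffer now: "QBQXQXQ"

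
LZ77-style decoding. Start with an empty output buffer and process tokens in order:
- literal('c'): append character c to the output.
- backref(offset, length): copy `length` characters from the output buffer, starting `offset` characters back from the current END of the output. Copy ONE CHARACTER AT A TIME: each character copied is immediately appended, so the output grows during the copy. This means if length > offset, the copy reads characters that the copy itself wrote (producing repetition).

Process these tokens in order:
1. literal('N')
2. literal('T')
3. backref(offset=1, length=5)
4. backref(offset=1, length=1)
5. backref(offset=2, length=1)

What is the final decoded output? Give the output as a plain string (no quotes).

Answer: NTTTTTTTT

Derivation:
Token 1: literal('N'). Output: "N"
Token 2: literal('T'). Output: "NT"
Token 3: backref(off=1, len=5) (overlapping!). Copied 'TTTTT' from pos 1. Output: "NTTTTTT"
Token 4: backref(off=1, len=1). Copied 'T' from pos 6. Output: "NTTTTTTT"
Token 5: backref(off=2, len=1). Copied 'T' from pos 6. Output: "NTTTTTTTT"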